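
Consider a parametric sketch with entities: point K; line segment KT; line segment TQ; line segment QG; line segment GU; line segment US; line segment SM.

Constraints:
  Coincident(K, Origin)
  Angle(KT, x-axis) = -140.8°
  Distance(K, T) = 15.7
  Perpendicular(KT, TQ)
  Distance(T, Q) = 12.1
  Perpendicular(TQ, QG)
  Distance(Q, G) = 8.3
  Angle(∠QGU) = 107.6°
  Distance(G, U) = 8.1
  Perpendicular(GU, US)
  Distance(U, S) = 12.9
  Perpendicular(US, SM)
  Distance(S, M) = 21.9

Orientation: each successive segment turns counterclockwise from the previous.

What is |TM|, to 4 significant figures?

22.86

GU ⟂ US, so US runs at -158.4°; with |US| = 12.9, S = (-13.06, -11.27). The perpendicularity gives SM at right angles to US, so SM runs at -68.40°; with |SM| = 21.9, M = (-5.001, -31.63). Then |TM| = |M − T| = 22.86.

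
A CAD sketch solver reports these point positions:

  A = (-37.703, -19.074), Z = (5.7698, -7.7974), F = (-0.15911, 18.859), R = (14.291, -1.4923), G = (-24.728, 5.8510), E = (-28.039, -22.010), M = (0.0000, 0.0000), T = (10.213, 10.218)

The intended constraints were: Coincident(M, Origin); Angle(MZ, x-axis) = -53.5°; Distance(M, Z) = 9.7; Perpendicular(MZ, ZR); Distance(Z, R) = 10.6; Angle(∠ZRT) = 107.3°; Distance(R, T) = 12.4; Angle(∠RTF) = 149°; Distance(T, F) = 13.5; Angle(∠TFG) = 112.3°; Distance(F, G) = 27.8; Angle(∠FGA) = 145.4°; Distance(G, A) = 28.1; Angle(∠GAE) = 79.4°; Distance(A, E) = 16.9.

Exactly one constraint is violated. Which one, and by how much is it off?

Distance(A, E) = 16.9 — off by 6.80.

M = (0.00, 0.00) ✓; MZ at -53.50° ✓; |MZ| = 9.700 ✓; ∠(MZ, ZR) = 90.00° ✓; |ZR| = 10.60 ✓; ∠ZRT = 107.3° ✓; |RT| = 12.40 ✓; ∠RTF = 149.0° ✓; |TF| = 13.50 ✓; ∠TFG = 112.3° ✓; |FG| = 27.80 ✓; ∠FGA = 145.4° ✓; |GA| = 28.10 ✓; ∠GAE = 79.40° ✓; |AE| = 10.10 ✗.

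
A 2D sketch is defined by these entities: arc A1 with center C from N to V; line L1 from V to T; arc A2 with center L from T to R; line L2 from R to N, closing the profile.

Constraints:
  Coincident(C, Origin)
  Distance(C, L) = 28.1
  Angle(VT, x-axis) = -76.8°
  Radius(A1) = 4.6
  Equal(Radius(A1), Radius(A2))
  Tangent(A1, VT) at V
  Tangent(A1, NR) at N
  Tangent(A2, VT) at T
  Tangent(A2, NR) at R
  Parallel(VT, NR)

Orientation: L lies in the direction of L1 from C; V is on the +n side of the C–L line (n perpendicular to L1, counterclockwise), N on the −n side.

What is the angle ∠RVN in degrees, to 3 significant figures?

71.9°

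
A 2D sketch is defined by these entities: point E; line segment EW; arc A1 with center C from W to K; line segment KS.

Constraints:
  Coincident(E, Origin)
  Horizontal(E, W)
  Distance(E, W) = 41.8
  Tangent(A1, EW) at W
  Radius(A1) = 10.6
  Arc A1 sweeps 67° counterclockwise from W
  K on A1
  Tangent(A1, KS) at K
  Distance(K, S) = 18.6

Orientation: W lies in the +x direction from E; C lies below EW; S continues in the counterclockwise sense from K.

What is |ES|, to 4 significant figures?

34.20

On A1, W sits at bearing 90° from C; a 67° counterclockwise sweep puts K at bearing 157°, so K = C + 10.6·(cos 157°, sin 157°) = (32.04, -6.458). The tangent condition forces CK to be normal to KS, so KS runs along (−sin 157°, cos 157°); with |KS| = 18.6, S = (24.78, -23.58). Then |ES| = |S − E| = 34.20.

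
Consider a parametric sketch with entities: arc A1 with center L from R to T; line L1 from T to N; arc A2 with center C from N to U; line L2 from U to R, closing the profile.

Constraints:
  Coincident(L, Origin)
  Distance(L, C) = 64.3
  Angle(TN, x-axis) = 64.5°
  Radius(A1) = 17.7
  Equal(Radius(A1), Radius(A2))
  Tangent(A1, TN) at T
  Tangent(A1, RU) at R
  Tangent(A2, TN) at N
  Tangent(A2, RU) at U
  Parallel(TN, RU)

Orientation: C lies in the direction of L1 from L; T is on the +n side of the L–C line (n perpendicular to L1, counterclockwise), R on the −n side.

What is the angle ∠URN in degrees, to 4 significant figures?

28.83°

The slot axis is L1's direction at 64.5°, so u = (cos 64.5°, sin 64.5°) = (0.4305, 0.9026) and n = (−sin 64.5°, cos 64.5°) = (-0.9026, 0.4305). L is at the origin and C lies 64.3 along u from L, so C = 64.3·u = (27.68, 58.04). Tangency of A1 to both parallel lines with radius 17.7 puts T and R at L ± 17.7·n: T = (-15.98, 7.620), R = (15.98, -7.620). Equal radii place N and U the same way about C: N = C + 17.7·n = (11.71, 65.66), U = C − 17.7·n = (43.66, 50.42). Then cos ∠URN = RU·RN / (|RU||RN|), giving 28.83°.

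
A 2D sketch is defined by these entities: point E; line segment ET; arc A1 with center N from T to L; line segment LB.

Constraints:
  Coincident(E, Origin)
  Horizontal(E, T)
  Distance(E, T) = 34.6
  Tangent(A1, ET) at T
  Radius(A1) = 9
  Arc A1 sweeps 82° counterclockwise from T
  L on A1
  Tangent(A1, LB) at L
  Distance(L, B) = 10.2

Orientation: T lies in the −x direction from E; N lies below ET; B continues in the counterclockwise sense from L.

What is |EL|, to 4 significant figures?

44.20

E is at the origin; ET is horizontal with |ET| = 34.6 and T on the −x side, so T = (-34.60, 0.000). The tangent condition forces NT to be normal to ET, so N = T + (0, -9) = (-34.60, -9.000). On A1, T sits at bearing 90° from N; an 82° counterclockwise sweep puts L at bearing 172°, so L = N + 9.0·(cos 172°, sin 172°) = (-43.51, -7.747). Then |EL| = |L − E| = 44.20.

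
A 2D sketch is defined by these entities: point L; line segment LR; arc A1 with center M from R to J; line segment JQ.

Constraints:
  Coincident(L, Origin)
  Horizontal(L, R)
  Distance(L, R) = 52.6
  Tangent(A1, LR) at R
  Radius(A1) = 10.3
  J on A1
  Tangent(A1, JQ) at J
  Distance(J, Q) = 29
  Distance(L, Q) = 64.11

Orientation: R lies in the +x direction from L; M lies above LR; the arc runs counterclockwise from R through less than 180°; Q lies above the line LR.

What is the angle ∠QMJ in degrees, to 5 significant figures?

70.446°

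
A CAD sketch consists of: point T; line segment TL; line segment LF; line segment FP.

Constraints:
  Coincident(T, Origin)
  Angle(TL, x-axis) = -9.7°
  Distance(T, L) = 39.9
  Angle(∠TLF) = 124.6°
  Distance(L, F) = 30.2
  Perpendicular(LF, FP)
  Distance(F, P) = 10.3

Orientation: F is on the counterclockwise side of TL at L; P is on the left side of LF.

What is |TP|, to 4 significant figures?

57.46

T is at the origin; TL runs at -9.7° with length 39.9, so L = 39.9·(cos -9.7°, sin -9.7°) = (39.33, -6.723). ∠TLF = 124.6°, so LF runs at -9.7° + (180° − 124.6°) = 45.70° from the x-axis; with |LF| = 30.2, F = L + 30.2·(cos 45.70°, sin 45.70°) = (60.42, 14.89). LF is perpendicular to FP; with |FP| = 10.3 on the left of LF, P = F + 10.3·(-0.7157, 0.6984) = (53.05, 22.08). Then |TP| = |P − T| = 57.46.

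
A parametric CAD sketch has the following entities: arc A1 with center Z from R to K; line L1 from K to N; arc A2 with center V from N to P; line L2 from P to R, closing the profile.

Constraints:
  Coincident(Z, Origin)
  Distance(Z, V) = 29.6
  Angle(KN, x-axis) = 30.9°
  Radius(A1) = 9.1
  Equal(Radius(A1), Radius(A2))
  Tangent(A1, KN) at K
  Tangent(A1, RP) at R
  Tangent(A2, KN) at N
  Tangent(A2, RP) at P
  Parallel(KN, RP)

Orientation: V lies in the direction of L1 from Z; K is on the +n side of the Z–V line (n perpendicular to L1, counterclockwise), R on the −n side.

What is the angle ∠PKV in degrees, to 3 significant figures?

14.5°

The slot axis is L1's direction at 30.9°, so u = (cos 30.9°, sin 30.9°) = (0.858, 0.514) and n = (−sin 30.9°, cos 30.9°) = (-0.514, 0.858). Z is at the origin and V lies 29.6 along u from Z, so V = 29.6·u = (25.4, 15.2). Tangency of A1 to both parallel lines with radius 9.1 puts K and R at Z ± 9.1·n: K = (-4.67, 7.81), R = (4.67, -7.81). Equal radii place N and P the same way about V: N = V + 9.1·n = (20.7, 23.0), P = V − 9.1·n = (30.1, 7.39). Then cos ∠PKV = KP·KV / (|KP||KV|), giving 14.5°.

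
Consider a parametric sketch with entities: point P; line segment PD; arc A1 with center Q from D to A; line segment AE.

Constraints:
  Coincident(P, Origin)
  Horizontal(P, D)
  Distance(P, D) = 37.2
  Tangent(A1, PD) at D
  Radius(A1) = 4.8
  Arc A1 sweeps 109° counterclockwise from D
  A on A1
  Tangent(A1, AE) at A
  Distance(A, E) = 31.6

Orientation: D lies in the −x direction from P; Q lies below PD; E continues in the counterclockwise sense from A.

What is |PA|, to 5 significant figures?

42.221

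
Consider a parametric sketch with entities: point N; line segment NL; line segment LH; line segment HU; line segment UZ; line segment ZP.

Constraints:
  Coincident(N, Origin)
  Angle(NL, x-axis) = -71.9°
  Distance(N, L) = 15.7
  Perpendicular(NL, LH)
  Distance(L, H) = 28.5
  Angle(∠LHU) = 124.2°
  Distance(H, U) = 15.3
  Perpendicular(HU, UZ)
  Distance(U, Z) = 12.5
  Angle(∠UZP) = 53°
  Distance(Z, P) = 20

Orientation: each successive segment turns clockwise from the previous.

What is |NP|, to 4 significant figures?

32.02

N is at the origin; NL runs at -71.9° with length 15.7, so L = (4.878, -14.92). The perpendicularity gives LH at right angles to NL, so LH runs at -161.9°; with |LH| = 28.5, H = (-22.21, -23.78). ∠LHU = 124.2° gives HU at 142.3° from the x-axis; with |HU| = 15.3, U = (-34.32, -14.42). The perpendicularity gives UZ at right angles to HU, so UZ runs at 52.30°; with |UZ| = 12.5, Z = (-26.67, -4.531). ∠UZP = 53.0° gives ZP at -74.70° from the x-axis; with |ZP| = 20.0, P = (-21.40, -23.82). Then |NP| = |P − N| = 32.02.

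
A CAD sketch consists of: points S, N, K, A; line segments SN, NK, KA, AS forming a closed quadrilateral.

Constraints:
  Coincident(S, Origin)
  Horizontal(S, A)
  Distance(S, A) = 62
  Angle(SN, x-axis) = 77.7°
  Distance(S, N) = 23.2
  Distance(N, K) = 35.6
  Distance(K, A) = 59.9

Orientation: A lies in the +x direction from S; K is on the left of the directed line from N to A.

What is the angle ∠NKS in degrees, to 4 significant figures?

11.27°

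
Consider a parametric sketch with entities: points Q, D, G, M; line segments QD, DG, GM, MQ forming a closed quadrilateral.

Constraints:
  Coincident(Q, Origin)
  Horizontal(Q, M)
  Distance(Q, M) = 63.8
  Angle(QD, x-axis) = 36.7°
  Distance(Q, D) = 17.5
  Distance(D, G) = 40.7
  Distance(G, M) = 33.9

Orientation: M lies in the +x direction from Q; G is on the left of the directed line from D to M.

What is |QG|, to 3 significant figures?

58.1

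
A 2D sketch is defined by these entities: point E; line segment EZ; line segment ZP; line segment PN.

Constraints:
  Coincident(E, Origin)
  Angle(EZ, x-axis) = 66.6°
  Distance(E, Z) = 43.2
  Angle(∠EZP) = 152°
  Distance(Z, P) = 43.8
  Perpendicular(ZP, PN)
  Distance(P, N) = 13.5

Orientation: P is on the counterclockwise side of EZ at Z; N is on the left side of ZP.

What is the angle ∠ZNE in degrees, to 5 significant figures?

21.861°

E is at the origin; EZ runs at 66.6° with length 43.2, so Z = 43.2·(cos 66.6°, sin 66.6°) = (17.157, 39.647). ∠EZP = 152.0°, so ZP runs at 66.6° + (180° − 152.0°) = 94.600° from the x-axis; with |ZP| = 43.8, P = Z + 43.8·(cos 94.600°, sin 94.600°) = (13.644, 83.306). The perpendicularity gives PN at right angles to ZP; with |PN| = 13.5 on the left of ZP, N = P + 13.5·(-0.99678, -0.080199) = (0.18756, 82.223). Then cos ∠ZNE = NZ·NE / (|NZ||NE|), giving 21.861°.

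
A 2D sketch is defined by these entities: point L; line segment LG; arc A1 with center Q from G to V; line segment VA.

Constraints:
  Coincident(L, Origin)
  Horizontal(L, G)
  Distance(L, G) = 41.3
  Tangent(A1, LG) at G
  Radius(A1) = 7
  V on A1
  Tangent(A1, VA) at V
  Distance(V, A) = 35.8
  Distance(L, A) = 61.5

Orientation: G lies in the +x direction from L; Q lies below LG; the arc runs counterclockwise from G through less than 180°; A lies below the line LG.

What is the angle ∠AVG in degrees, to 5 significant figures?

127.69°

L is at the origin; LG is horizontal with |LG| = 41.3 and G on the +x side, so G = (41.300, 0.0000). Tangency of A1 to LG means the radius QG is perpendicular to LG, so Q = G + (0, -7) = (41.300, -7.0000). Since QV ⟂ VA (tangency), |QA| = √(7.0² + 35.8²) = 36.478 regardless of where V sits on A1. So A lies on both circle(L, 61.5) and circle(Q, 36.478); the below-LG intersection is A = (43.567, -43.407). V is the foot of the tangent from A: V = (34.527, -8.7675).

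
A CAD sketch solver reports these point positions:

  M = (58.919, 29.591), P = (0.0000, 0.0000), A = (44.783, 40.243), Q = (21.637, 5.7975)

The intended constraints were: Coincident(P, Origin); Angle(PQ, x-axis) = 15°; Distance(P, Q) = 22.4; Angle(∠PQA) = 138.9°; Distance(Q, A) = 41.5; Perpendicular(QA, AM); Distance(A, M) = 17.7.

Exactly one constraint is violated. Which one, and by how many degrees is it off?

Perpendicular(QA, AM) — off by 3.10°.

P = (0.00, 0.00) ✓; PQ at 15.00° ✓; |PQ| = 22.40 ✓; ∠PQA = 138.9° ✓; |QA| = 41.50 ✓; ∠(QA, AM) = 93.10° ✗; |AM| = 17.70 ✓.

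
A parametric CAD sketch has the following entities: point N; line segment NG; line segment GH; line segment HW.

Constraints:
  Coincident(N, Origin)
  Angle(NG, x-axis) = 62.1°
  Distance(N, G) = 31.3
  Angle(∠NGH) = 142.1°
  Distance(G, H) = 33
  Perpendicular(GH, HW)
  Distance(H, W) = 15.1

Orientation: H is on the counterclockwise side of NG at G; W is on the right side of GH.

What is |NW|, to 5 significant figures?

67.138

N is at the origin; NG runs at 62.1° with length 31.3, so G = 31.3·(cos 62.1°, sin 62.1°) = (14.646, 27.662). ∠NGH = 142.1°, so GH runs at 62.1° + (180° − 142.1°) = 100.00° from the x-axis; with |GH| = 33.0, H = G + 33.0·(cos 100.00°, sin 100.00°) = (8.9158, 60.161). The perpendicularity gives HW at right angles to GH; with |HW| = 15.1 on the right of GH, W = H + 15.1·(0.98481, 0.17365) = (23.786, 62.783). Then |NW| = |W − N| = 67.138.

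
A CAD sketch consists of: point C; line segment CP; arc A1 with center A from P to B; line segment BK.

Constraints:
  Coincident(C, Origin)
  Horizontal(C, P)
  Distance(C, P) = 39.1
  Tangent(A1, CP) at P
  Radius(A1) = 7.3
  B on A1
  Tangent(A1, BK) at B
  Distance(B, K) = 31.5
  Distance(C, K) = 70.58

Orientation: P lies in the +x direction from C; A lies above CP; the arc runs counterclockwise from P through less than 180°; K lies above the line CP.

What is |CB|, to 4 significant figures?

44.54

C is at the origin; CP is horizontal with |CP| = 39.1 and P on the +x side, so P = (39.10, 0.000). Tangency of A1 to CP means the radius AP is perpendicular to CP, so A = P + (0, 7.3) = (39.10, 7.300). Since AB ⟂ BK (tangency), |AK| = √(7.3² + 31.5²) = 32.33 regardless of where B sits on A1. So K lies on both circle(C, 70.58) and circle(A, 32.33); the above-CP intersection is K = (65.79, 25.55). B is the foot of the tangent from K: B = (44.47, 2.359).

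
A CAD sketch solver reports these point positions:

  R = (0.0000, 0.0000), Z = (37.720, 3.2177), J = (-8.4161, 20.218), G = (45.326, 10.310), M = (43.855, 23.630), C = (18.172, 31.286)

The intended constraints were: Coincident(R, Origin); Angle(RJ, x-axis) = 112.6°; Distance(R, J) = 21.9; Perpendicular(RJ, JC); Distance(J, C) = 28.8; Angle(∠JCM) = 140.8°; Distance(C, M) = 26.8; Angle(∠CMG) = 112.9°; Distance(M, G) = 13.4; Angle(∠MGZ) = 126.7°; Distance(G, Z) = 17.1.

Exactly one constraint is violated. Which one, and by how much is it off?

Distance(G, Z) = 17.1 — off by 6.70.

R = (0.00, 0.00) ✓; RJ at 112.6° ✓; |RJ| = 21.90 ✓; ∠(RJ, JC) = 90.00° ✓; |JC| = 28.80 ✓; ∠JCM = 140.8° ✓; |CM| = 26.80 ✓; ∠CMG = 112.9° ✓; |MG| = 13.40 ✓; ∠MGZ = 126.7° ✓; |GZ| = 10.40 ✗.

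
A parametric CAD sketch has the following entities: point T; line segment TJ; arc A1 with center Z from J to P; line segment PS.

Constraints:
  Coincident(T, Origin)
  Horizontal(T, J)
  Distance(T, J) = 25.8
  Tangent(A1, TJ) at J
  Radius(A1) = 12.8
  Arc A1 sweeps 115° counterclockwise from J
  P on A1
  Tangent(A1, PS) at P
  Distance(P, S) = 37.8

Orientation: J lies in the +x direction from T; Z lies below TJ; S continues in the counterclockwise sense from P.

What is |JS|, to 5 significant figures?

52.650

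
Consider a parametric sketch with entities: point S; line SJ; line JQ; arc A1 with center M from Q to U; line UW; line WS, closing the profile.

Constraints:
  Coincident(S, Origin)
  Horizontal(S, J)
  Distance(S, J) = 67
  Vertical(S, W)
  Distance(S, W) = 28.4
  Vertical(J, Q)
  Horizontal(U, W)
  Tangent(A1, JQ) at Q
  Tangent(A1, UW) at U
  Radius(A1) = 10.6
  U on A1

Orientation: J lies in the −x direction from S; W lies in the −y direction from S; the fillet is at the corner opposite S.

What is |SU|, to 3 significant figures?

63.1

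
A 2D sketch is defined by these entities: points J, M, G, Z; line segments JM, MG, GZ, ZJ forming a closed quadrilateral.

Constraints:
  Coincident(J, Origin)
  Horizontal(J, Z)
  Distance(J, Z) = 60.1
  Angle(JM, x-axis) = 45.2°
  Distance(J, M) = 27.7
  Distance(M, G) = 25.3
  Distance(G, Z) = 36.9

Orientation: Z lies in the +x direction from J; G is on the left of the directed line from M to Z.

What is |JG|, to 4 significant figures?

52.48

Checks: |MG| = 25.30 ✓; |GZ| = 36.90 ✓.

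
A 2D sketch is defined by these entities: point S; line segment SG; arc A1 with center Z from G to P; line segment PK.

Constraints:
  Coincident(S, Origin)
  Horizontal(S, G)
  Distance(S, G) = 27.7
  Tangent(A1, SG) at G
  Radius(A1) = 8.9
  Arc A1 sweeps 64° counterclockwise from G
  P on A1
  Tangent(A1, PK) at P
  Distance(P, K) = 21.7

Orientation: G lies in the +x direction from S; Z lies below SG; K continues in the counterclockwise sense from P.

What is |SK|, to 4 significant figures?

26.54

S is at the origin; SG is horizontal with |SG| = 27.7 and G on the +x side, so G = (27.70, 0.000). Since A1 is tangent to SG there, ZG ⟂ SG, so Z = G + (0, -8.9) = (27.70, -8.900). On A1, G sits at bearing 90° from Z; a 64° counterclockwise sweep puts P at bearing 154°, so P = Z + 8.9·(cos 154°, sin 154°) = (19.70, -4.998). The tangent condition forces ZP to be normal to PK, so PK runs along (−sin 154°, cos 154°); with |PK| = 21.7, K = (10.19, -24.50). Then |SK| = |K − S| = 26.54.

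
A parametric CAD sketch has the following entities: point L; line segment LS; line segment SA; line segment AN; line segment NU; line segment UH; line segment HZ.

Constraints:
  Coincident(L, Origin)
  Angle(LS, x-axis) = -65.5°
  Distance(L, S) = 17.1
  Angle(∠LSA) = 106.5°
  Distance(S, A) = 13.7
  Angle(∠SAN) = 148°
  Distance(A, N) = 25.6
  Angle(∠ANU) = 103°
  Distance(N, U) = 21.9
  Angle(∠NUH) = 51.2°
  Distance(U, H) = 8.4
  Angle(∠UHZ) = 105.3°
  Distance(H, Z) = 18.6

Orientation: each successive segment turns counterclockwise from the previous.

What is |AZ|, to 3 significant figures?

26.4

L is at the origin; LS runs at -65.5° with length 17.1, so S = (7.09, -15.6). ∠LSA = 106.5° gives SA at 8.00° from the x-axis; with |SA| = 13.7, A = (20.7, -13.7). ∠SAN = 148.0° gives AN at 40.0° from the x-axis; with |AN| = 25.6, N = (40.3, 2.80). ∠ANU = 103.0° gives NU at 117° from the x-axis; with |NU| = 21.9, U = (30.3, 22.3). ∠NUH = 51.2° gives UH at -114° from the x-axis; with |UH| = 8.4, H = (26.9, 14.7). ∠UHZ = 105.3° gives HZ at -39.5° from the x-axis; with |HZ| = 18.6, Z = (41.2, 2.82). Then |AZ| = |Z − A| = 26.4.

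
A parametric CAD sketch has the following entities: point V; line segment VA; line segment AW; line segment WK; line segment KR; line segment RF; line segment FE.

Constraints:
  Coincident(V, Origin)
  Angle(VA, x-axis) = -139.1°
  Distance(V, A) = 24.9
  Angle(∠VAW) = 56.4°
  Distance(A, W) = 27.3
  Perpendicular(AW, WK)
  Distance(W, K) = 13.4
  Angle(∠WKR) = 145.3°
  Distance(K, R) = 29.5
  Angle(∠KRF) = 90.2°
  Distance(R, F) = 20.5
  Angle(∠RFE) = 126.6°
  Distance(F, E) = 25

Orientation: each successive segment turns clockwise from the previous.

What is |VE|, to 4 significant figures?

28.84

V is at the origin; VA runs at -139.1° with length 24.9, so A = (-18.82, -16.30). ∠VAW = 56.4° gives AW at 97.30° from the x-axis; with |AW| = 27.3, W = (-22.29, 10.78). The perpendicularity gives WK at right angles to AW, so WK runs at 7.300°; with |WK| = 13.4, K = (-8.998, 12.48). ∠WKR = 145.3° gives KR at -27.40° from the x-axis; with |KR| = 29.5, R = (17.19, -1.098). ∠KRF = 90.2° gives RF at -117.2° from the x-axis; with |RF| = 20.5, F = (7.822, -19.33). ∠RFE = 126.6° gives FE at -170.6° from the x-axis; with |FE| = 25.0, E = (-16.84, -23.41). Then |VE| = |E − V| = 28.84.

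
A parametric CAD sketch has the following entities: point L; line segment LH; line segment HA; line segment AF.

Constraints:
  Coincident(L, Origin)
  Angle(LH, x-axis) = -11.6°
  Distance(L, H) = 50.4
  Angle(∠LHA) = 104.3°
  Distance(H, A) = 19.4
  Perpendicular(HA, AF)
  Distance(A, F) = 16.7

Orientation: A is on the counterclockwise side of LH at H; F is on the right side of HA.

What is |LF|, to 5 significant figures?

72.867

∠LHA = 104.3°, so HA runs at -11.6° + (180° − 104.3°) = 64.100° from the x-axis; with |HA| = 19.4, A = H + 19.4·(cos 64.100°, sin 64.100°) = (57.845, 7.3171). The perpendicularity gives AF at right angles to HA; with |AF| = 16.7 on the right of HA, F = A + 16.7·(0.89956, -0.43680) = (72.867, 0.022504). Then |LF| = |F − L| = 72.867.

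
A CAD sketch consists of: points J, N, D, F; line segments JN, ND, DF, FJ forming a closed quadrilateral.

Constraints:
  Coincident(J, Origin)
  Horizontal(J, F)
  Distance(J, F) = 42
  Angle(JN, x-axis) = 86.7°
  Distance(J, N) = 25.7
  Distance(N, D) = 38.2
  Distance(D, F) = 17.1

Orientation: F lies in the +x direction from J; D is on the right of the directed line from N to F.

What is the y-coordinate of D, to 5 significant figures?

-4.1224

J is at the origin; J and F share the same y with |JF| = 42.0 and F in +x, so F = (42.0, 0). JN runs at 86.7° with |JN| = 25.7, so N = (1.4794, 25.657). D is determined by |ND| = 38.2 and |DF| = 17.1 together: it lies at the intersection of circle(N, 38.2) and circle(F, 17.1). With |NF| = 47.961, the foot of the radical line on NF is 36.145 from N and the perpendicular offset is √(38.2² − 36.145²) = 12.361. Taking the right-of-NF solution: D = (25.404, -4.1224).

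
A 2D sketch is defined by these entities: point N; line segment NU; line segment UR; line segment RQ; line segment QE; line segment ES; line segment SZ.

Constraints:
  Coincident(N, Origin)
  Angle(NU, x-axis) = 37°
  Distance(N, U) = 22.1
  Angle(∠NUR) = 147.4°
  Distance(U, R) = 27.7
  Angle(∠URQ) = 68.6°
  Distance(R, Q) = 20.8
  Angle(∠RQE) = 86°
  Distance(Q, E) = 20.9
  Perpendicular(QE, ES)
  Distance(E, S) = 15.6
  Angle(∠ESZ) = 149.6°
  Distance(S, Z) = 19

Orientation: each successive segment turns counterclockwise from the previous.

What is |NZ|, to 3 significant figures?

49.8

N is at the origin; NU runs at 37.0° with length 22.1, so U = (17.6, 13.3). ∠NUR = 147.4° gives UR at 69.6° from the x-axis; with |UR| = 27.7, R = (27.3, 39.3). ∠URQ = 68.6° gives RQ at -179° from the x-axis; with |RQ| = 20.8, Q = (6.51, 38.9). ∠RQE = 86.0° gives QE at -85.0° from the x-axis; with |QE| = 20.9, E = (8.33, 18.1). QE ⟂ ES, so ES runs at 5.00°; with |ES| = 15.6, S = (23.9, 19.4). ∠ESZ = 149.6° gives SZ at 35.4° from the x-axis; with |SZ| = 19.0, Z = (39.4, 30.4). Then |NZ| = |Z − N| = 49.8.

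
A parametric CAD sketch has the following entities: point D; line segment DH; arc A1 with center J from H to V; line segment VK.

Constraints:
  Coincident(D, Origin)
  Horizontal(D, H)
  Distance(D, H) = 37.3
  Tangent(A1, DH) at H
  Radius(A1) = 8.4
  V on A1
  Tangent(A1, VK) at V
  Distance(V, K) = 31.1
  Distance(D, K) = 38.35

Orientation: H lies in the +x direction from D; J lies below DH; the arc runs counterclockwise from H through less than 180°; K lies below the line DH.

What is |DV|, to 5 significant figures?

29.984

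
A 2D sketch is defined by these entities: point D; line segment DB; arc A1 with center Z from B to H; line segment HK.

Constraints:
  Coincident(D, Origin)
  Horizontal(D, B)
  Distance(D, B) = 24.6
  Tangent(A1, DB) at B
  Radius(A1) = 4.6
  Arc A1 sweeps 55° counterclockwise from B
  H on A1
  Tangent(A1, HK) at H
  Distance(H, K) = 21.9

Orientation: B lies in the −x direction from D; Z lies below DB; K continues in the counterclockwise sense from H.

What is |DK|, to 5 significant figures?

45.511

D is at the origin; DB is horizontal with |DB| = 24.6 and B on the −x side, so B = (-24.600, 0.0000). Since A1 is tangent to DB there, ZB ⟂ DB, so Z = B + (0, -4.6) = (-24.600, -4.6000). On A1, B sits at bearing 90° from Z; a 55° counterclockwise sweep puts H at bearing 145°, so H = Z + 4.6·(cos 145°, sin 145°) = (-28.368, -1.9615). Tangency of A1 to HK means the radius ZH is perpendicular to HK, so HK runs along (−sin 145°, cos 145°); with |HK| = 21.9, K = (-40.929, -19.901). Then |DK| = |K − D| = 45.511.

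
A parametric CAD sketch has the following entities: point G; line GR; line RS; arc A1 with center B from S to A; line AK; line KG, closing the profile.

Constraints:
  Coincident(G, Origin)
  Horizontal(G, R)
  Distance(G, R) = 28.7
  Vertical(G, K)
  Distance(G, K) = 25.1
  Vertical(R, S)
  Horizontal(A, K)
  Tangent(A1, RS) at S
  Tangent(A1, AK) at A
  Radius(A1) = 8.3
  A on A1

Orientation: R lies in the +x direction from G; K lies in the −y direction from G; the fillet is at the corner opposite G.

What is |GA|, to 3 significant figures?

32.3

G is at the origin; GR is horizontal with |GR| = 28.7 and R on the +x side, so R = (28.7, 0.00). G and K share the same x with |GK| = 25.1 and K on the −y side, so K = (0.00, -25.1). The virtual corner opposite G is at (28.7, -25.1). Tangency of A1 to RS means the radius BS is perpendicular to RS and the tangent condition forces BA to be normal to AK, with radius 8.3, so the center B sits 8.3 in from both sides at B = (20.4, -16.8). That places the tangent points at S = (28.7, -16.8) on RS and A = (20.4, -25.1) on AK. Then |GA| = |A − G| = 32.3.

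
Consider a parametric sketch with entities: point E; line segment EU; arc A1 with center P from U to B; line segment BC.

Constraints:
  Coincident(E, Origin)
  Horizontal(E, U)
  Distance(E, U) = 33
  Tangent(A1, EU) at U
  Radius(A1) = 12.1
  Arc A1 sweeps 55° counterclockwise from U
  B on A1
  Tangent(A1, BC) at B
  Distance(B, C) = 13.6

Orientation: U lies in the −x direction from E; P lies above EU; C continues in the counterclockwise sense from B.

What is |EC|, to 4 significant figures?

22.35

On A1, U sits at bearing -90° from P; a 55° counterclockwise sweep puts B at bearing -35°, so B = P + 12.1·(cos -35°, sin -35°) = (-23.09, 5.160). A1 meets BC tangentially, so PB is at right angles to BC, so BC runs along (−sin -35°, cos -35°); with |BC| = 13.6, C = (-15.29, 16.30). Then |EC| = |C − E| = 22.35.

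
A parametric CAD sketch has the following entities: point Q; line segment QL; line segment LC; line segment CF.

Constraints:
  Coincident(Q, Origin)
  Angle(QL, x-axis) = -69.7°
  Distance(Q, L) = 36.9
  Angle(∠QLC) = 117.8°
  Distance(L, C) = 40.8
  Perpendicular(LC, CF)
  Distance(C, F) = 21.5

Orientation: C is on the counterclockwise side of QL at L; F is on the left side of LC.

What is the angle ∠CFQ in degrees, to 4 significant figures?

100.9°

∠QLC = 117.8°, so LC runs at -69.7° + (180° − 117.8°) = -7.500° from the x-axis; with |LC| = 40.8, C = L + 40.8·(cos -7.500°, sin -7.500°) = (53.25, -39.93). The perpendicularity gives CF at right angles to LC; with |CF| = 21.5 on the left of LC, F = C + 21.5·(0.1305, 0.9914) = (56.06, -18.62). Then cos ∠CFQ = FC·FQ / (|FC||FQ|), giving 100.9°.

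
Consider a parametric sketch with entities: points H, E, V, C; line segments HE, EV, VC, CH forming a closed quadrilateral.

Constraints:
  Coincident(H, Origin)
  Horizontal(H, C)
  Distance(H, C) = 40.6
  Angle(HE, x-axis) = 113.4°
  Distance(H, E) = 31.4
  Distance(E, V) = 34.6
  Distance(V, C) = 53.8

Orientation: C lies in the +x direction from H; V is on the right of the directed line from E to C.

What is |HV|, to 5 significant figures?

14.125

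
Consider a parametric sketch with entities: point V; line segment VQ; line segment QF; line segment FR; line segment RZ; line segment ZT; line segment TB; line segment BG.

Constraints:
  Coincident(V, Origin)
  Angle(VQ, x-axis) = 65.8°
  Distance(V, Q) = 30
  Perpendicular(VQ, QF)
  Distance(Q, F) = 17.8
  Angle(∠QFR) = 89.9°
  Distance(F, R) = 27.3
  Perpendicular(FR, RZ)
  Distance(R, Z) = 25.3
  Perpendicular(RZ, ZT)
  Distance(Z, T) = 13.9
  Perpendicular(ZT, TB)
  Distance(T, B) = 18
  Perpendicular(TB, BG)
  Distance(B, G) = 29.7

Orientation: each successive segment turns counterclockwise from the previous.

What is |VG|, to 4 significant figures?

16.73

ZT is perpendicular to TB, so TB runs at 155.9°; with |TB| = 18.0, B = (-2.746, 19.45). The perpendicularity gives BG at right angles to TB, so BG runs at -114.1°; with |BG| = 29.7, G = (-14.87, -7.664). Then |VG| = |G − V| = 16.73.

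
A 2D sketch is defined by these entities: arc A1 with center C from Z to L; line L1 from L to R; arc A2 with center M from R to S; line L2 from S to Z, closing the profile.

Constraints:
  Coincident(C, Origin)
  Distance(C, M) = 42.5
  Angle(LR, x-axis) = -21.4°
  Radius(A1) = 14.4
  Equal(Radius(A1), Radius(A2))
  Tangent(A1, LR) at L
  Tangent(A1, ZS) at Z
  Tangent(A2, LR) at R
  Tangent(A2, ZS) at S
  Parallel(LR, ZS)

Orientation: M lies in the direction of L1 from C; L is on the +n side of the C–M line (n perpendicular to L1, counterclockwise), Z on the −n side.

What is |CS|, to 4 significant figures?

44.87

The slot axis is L1's direction at -21.4°, so u = (cos -21.4°, sin -21.4°) = (0.9311, -0.3649) and n = (−sin -21.4°, cos -21.4°) = (0.3649, 0.9311). C is at the origin and M lies 42.5 along u from C, so M = 42.5·u = (39.57, -15.51). Tangency of A1 to both parallel lines with radius 14.4 puts L and Z at C ± 14.4·n: L = (5.254, 13.41), Z = (-5.254, -13.41). Equal radii place R and S the same way about M: R = M + 14.4·n = (44.82, -2.100), S = M − 14.4·n = (34.32, -28.91). Then |CS| = |S − C| = 44.87.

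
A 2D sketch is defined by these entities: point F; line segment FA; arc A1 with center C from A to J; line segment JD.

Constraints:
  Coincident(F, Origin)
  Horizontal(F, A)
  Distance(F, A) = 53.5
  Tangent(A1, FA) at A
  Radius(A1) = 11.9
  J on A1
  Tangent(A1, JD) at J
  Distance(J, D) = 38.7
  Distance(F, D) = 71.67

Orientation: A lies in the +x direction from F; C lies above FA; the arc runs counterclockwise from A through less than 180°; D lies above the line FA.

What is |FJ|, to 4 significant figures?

66.54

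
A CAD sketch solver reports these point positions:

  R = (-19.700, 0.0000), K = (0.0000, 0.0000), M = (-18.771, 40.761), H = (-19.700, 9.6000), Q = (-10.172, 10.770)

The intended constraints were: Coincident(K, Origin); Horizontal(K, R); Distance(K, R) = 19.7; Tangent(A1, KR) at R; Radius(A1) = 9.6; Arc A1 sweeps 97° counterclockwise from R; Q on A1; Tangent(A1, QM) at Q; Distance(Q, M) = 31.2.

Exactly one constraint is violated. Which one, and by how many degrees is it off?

Tangent(A1, QM) at Q — off by 9.00°.

K = (0.00, 0.00) ✓; K.y = 0.00, R.y = 0.00 ✓; |KR| = 19.70 ✓; ∠(HR, RK) = 90.00° ✓; |HR| = 9.600 ✓; bearing(H→Q) − bearing(H→R) = 97.00° ✓; |HQ| = 9.600 ✓; ∠(HQ, QM) = 81.00° ✗; |QM| = 31.20 ✓.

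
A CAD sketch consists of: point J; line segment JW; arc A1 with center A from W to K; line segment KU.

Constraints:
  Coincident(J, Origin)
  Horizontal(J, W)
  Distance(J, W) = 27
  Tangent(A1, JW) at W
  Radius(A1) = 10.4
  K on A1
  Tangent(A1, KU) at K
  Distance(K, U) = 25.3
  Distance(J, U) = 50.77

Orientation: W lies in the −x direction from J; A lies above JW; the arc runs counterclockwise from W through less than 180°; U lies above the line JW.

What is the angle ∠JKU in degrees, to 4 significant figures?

172.0°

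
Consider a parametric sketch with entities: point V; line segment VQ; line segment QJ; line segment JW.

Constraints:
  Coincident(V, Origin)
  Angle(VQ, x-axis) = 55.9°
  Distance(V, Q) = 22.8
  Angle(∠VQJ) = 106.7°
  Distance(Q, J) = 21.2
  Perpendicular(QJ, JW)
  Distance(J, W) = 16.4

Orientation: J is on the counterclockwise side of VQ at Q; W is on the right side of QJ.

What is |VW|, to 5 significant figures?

47.248

∠VQJ = 106.7°, so QJ runs at 55.9° + (180° − 106.7°) = 129.20° from the x-axis; with |QJ| = 21.2, J = Q + 21.2·(cos 129.20°, sin 129.20°) = (-0.61645, 35.309). QJ ⟂ JW; with |JW| = 16.4 on the right of QJ, W = J + 16.4·(0.77494, 0.63203) = (12.093, 45.674). Then |VW| = |W − V| = 47.248.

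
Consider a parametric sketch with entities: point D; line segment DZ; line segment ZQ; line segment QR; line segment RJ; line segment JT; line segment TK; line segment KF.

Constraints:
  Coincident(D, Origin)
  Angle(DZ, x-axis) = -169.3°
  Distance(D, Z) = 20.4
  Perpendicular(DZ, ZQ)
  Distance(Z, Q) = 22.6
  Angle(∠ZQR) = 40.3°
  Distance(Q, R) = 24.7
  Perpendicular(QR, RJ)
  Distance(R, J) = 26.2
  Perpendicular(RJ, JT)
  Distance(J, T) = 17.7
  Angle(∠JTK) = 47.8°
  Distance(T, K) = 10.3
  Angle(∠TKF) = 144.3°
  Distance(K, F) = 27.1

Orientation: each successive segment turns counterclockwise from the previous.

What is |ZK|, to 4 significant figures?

5.160

D is at the origin; DZ runs at -169.3° with length 20.4, so Z = (-20.05, -3.788). DZ is perpendicular to ZQ, so ZQ runs at -79.30°; with |ZQ| = 22.6, Q = (-15.85, -25.99). ∠ZQR = 40.3° gives QR at 60.40° from the x-axis; with |QR| = 24.7, R = (-3.649, -4.518). QR ⟂ RJ, so RJ runs at 150.4°; with |RJ| = 26.2, J = (-26.43, 8.423). RJ ⟂ JT, so JT runs at -119.6°; with |JT| = 17.7, T = (-35.17, -6.967). ∠JTK = 47.8° gives TK at 12.60° from the x-axis; with |TK| = 10.3, K = (-25.12, -4.720). Then |ZK| = |K − Z| = 5.160.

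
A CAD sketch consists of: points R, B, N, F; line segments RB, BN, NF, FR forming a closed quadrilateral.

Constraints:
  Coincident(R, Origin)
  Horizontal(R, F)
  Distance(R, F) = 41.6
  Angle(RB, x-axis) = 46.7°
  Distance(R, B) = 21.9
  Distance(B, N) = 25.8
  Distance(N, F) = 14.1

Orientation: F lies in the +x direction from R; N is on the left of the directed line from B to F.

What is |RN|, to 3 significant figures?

43.1

Checks: |BN| = 25.80 ✓; |NF| = 14.10 ✓.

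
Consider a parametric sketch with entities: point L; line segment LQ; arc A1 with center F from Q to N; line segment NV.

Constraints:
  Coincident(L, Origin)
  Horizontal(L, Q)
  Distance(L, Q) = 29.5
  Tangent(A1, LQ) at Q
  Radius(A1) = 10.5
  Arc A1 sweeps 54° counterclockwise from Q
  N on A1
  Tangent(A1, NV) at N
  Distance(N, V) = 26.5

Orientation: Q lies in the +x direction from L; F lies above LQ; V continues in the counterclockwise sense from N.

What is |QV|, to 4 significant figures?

35.26

On A1, Q sits at bearing -90° from F; a 54° counterclockwise sweep puts N at bearing -36°, so N = F + 10.5·(cos -36°, sin -36°) = (37.99, 4.328). A1 meets NV tangentially, so FN is at right angles to NV, so NV runs along (−sin -36°, cos -36°); with |NV| = 26.5, V = (53.57, 25.77). Then |QV| = |V − Q| = 35.26.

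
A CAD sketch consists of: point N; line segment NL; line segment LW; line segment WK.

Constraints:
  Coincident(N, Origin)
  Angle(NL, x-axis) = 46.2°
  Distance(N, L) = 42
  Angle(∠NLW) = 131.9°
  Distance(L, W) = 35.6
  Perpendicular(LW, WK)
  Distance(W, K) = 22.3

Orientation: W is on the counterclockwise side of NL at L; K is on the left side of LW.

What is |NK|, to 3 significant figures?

64.3

N is at the origin; NL runs at 46.2° with length 42.0, so L = 42.0·(cos 46.2°, sin 46.2°) = (29.1, 30.3). ∠NLW = 131.9°, so LW runs at 46.2° + (180° − 131.9°) = 94.3° from the x-axis; with |LW| = 35.6, W = L + 35.6·(cos 94.3°, sin 94.3°) = (26.4, 65.8). The perpendicularity gives WK at right angles to LW; with |WK| = 22.3 on the left of LW, K = W + 22.3·(-0.997, -0.0750) = (4.16, 64.1). Then |NK| = |K − N| = 64.3.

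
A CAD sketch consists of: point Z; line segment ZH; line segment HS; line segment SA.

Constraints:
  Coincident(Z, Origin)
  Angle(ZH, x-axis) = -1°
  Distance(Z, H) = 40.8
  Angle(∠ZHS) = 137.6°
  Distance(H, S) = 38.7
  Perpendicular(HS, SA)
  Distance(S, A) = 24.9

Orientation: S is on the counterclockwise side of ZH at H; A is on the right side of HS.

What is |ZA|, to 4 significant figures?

86.51

Z is at the origin; ZH runs at -1.0° with length 40.8, so H = 40.8·(cos -1.0°, sin -1.0°) = (40.79, -0.7121). ∠ZHS = 137.6°, so HS runs at -1.0° + (180° − 137.6°) = 41.40° from the x-axis; with |HS| = 38.7, S = H + 38.7·(cos 41.40°, sin 41.40°) = (69.82, 24.88). HS ⟂ SA; with |SA| = 24.9 on the right of HS, A = S + 24.9·(0.6613, -0.7501) = (86.29, 6.203). Then |ZA| = |A − Z| = 86.51.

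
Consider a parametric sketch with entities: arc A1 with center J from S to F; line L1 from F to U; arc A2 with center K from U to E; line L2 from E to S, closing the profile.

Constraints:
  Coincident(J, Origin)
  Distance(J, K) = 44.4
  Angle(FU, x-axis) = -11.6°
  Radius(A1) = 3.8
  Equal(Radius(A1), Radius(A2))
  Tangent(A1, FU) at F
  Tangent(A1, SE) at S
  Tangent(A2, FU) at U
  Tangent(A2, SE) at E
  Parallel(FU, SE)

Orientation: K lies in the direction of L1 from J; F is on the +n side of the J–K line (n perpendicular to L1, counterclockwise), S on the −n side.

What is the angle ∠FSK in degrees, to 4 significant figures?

85.11°

The slot axis is L1's direction at -11.6°, so u = (cos -11.6°, sin -11.6°) = (0.9796, -0.2011) and n = (−sin -11.6°, cos -11.6°) = (0.2011, 0.9796). J is at the origin and K lies 44.4 along u from J, so K = 44.4·u = (43.49, -8.928). Tangency of A1 to both parallel lines with radius 3.8 puts F and S at J ± 3.8·n: F = (0.7641, 3.722), S = (-0.7641, -3.722). Then cos ∠FSK = SF·SK / (|SF||SK|), giving 85.11°.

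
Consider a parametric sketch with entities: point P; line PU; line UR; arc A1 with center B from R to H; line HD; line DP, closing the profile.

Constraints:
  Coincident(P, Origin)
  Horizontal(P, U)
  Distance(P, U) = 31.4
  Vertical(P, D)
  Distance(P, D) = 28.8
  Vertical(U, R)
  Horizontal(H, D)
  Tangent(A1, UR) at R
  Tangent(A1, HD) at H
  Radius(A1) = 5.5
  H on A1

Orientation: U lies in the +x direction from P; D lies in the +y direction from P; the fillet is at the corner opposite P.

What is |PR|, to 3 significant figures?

39.1

P is at the origin; P and U share the same y with |PU| = 31.4 and U on the +x side, so U = (31.4, 0.00). PD is vertical with |PD| = 28.8 and D on the +y side, so D = (0.00, 28.8). The virtual corner opposite P is at (31.4, 28.8). Since A1 is tangent to UR there, BR ⟂ UR and A1 meets HD tangentially, so BH is at right angles to HD, with radius 5.5, so the center B sits 5.5 in from both sides at B = (25.9, 23.3). That places the tangent points at R = (31.4, 23.3) on UR and H = (25.9, 28.8) on HD. Then |PR| = |R − P| = 39.1.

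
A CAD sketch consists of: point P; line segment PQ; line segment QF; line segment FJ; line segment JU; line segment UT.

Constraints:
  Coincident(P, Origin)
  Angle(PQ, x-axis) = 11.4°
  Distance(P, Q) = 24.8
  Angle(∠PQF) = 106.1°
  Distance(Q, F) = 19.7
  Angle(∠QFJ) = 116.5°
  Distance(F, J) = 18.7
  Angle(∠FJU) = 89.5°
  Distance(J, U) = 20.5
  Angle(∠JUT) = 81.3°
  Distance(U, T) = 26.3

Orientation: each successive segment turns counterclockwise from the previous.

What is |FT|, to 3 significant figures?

17.9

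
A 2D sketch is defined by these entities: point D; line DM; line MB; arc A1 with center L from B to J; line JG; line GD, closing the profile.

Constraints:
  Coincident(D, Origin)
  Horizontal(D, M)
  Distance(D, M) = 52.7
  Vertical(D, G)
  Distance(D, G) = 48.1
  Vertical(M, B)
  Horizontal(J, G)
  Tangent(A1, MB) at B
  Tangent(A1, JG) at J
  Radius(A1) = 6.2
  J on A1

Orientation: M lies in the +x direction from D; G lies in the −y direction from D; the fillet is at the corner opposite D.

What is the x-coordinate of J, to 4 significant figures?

46.50

D is at the origin; D and M share the same y with |DM| = 52.7 and M on the +x side, so M = (52.70, 0.000). DG is vertical with |DG| = 48.1 and G on the −y side, so G = (0.000, -48.10). The virtual corner opposite D is at (52.70, -48.10). Tangency of A1 to MB means the radius LB is perpendicular to MB and A1 meets JG tangentially, so LJ is at right angles to JG, with radius 6.2, so the center L sits 6.2 in from both sides at L = (46.50, -41.90). That places the tangent points at B = (52.70, -41.90) on MB and J = (46.50, -48.10) on JG. So J.x = 46.50.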